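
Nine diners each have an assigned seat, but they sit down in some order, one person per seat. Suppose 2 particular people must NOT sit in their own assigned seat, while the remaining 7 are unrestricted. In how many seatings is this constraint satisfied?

Inclusion-exclusion on the 2 forbidden self-matches:
Σ_{j=0}^{2} (-1)^j C(2,j)(9-j)!
= C(2,0)·9! - C(2,1)·8! + C(2,2)·7!
= 362880 - 80640 + 5040
= 287280

287280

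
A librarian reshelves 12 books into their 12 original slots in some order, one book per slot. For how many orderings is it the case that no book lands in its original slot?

Use !n = n·!(n-1) + (-1)^n.
!12 = 12·14684570 + 1 = 176214841

176214841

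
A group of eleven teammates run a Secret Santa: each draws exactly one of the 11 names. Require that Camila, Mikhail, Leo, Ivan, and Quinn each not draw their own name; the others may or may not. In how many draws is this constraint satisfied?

Inclusion-exclusion on the 5 forbidden self-matches:
Σ_{j=0}^{5} (-1)^j C(5,j)(11-j)!
= C(5,0)·11! - C(5,1)·10! + C(5,2)·9! - C(5,3)·8! + C(5,4)·7! - C(5,5)·6!
= 39916800 - 18144000 + 3628800 - 403200 + 25200 - 720
= 25022880

25022880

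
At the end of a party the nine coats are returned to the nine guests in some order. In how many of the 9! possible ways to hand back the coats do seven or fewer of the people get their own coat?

362879

# with exactly i fixed is C(9,i)·!(9-i); sum over i=0..7:
  i=0: C(9,0)·!9 = 1·133496 = 133496
  i=1: C(9,1)·!8 = 9·14833 = 133497
  i=2: C(9,2)·!7 = 36·1854 = 66744
  i=3: C(9,3)·!6 = 84·265 = 22260
  i=4: C(9,4)·!5 = 126·44 = 5544
  i=5: C(9,5)·!4 = 126·9 = 1134
  i=6: C(9,6)·!3 = 84·2 = 168
  i=7: C(9,7)·!2 = 36·1 = 36
Total = 362879.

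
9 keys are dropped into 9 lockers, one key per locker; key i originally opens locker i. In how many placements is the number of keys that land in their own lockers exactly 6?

168

Choose which 6 of the 9 are fixed: C(9,6) = 84.
The other 3 form a derangement: !3 = 2.
Total: 84 × 2 = 168.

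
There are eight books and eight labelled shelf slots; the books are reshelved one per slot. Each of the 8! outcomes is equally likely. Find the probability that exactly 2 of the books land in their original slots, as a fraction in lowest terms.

53/288

Favorable outcomes: C(8,2)·!6 = 28·265 = 7420.
Total outcomes: 8! = 40320.
Probability = 7420/40320 = 53/288.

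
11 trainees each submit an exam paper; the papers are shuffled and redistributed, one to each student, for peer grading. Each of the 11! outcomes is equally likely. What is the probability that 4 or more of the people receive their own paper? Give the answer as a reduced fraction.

378967/19958400

Favorable outcomes: Σ_{i≥4} C(11,i)·!(11-i) = 330·1854 + 462·265 + 462·44 + 330·9 + 165·2 + 55·1 + 11·0 + 1·1 = 757934.
Total outcomes: 11! = 39916800.
Probability = 757934/39916800 = 378967/19958400.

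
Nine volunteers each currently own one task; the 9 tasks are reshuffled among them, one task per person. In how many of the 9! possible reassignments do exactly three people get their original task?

22260

Pick the 3 fixed positions: C(9,3) = 84 ways.
The other 6 form a derangement: !6 = 265.
Total: 84 × 265 = 22260.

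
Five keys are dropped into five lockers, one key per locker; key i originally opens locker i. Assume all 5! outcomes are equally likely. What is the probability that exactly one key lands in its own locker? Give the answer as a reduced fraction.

3/8

Favorable outcomes: C(5,1)·!4 = 5·9 = 45.
Total outcomes: 5! = 120.
Probability = 45/120 = 3/8.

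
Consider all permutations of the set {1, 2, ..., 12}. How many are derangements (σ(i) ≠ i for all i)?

176214841

The subfactorial !12 = [12!/e] (nearest integer).
12! = 479001600, and 479001600/e ≈ 176214840.93, so !12 = 176214841.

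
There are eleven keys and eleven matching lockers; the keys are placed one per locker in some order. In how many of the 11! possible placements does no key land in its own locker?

!11 is the nearest integer to 11!/e.
11! = 39916800, and 39916800/e ≈ 14684570.08, so !11 = 14684570.

14684570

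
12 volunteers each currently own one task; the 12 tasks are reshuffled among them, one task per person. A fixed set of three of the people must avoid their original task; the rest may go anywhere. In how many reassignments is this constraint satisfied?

Let A_j be the event that the j-th constrained one is fixed. By inclusion-exclusion over the 3 events:
Σ_{j=0}^{3} (-1)^j C(3,j)(12-j)!
= C(3,0)·12! - C(3,1)·11! + C(3,2)·10! - C(3,3)·9!
= 479001600 - 119750400 + 10886400 - 362880
= 369774720

369774720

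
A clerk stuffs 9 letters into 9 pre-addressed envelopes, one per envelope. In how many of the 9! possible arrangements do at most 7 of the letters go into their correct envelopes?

362879

# with exactly i fixed is C(9,i)·!(9-i); sum over i=0..7:
  i=0: C(9,0)·!9 = 1·133496 = 133496
  i=1: C(9,1)·!8 = 9·14833 = 133497
  i=2: C(9,2)·!7 = 36·1854 = 66744
  i=3: C(9,3)·!6 = 84·265 = 22260
  i=4: C(9,4)·!5 = 126·44 = 5544
  i=5: C(9,5)·!4 = 126·9 = 1134
  i=6: C(9,6)·!3 = 84·2 = 168
  i=7: C(9,7)·!2 = 36·1 = 36
Total = 362879.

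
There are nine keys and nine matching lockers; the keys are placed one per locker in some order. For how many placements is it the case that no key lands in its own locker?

133496

By inclusion-exclusion, !9 = Σ (-1)^k · 9!/k! for k=0..9
= 9! - 9!/1! + 9!/2! - 9!/3! + 9!/4! - 9!/5! + 9!/6! - 9!/7! + 9!/8! - 9!/9!
= 362880 - 362880 + 181440 - 60480 + 15120 - 3024 + 504 - 72 + 9 - 1
= 133496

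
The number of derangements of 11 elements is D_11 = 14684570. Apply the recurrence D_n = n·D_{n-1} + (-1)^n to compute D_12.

D_12 = 12·14684570 + 1 = 176214841.

176214841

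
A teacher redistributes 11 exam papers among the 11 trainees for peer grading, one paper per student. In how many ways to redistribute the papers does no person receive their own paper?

14684570

Recurrence: !11 = 10·(!10 + !9).
!11 = 10·(1334961 + 133496) = 10·1468457 = 14684570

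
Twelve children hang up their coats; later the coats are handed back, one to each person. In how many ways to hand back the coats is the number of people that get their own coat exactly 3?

29369120

Choose which 3 of the 12 are fixed: C(12,3) = 220.
The other 9 form a derangement: !9 = 133496.
Total: 220 × 133496 = 29369120.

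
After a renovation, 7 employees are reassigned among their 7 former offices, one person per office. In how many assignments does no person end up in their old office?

1854

Use !n = n·!(n-1) + (-1)^n.
!7 = 7·265 - 1 = 1854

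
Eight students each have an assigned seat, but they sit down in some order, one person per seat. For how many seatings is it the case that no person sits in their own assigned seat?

14833

Recurrence: !8 = 7·(!7 + !6).
!8 = 7·(1854 + 265) = 7·2119 = 14833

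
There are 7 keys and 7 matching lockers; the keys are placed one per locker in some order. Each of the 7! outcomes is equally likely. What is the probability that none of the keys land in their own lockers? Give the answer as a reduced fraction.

Favorable outcomes: !7 = 1854.
Total outcomes: 7! = 5040.
Probability = 1854/5040 = 103/280.

103/280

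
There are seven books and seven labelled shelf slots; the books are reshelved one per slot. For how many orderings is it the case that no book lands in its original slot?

1854

By inclusion-exclusion, !7 = Σ (-1)^k · 7!/k! for k=0..7
= 7! - 7!/1! + 7!/2! - 7!/3! + 7!/4! - 7!/5! + 7!/6! - 7!/7!
= 5040 - 5040 + 2520 - 840 + 210 - 42 + 7 - 1
= 1854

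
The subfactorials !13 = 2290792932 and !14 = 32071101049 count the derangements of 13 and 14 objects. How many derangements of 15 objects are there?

481066515734

!15 = (15-1)·(!14 + !13) = 14·(32071101049 + 2290792932) = 14·34361893981 = 481066515734.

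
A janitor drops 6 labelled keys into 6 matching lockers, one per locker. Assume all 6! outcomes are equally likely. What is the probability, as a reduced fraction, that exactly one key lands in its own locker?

Favorable outcomes: C(6,1)·!5 = 6·44 = 264.
Total outcomes: 6! = 720.
Probability = 264/720 = 11/30.

11/30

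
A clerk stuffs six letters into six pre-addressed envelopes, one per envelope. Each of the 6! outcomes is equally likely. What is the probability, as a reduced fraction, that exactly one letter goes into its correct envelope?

11/30

Favorable outcomes: C(6,1)·!5 = 6·44 = 264.
Total outcomes: 6! = 720.
Probability = 264/720 = 11/30.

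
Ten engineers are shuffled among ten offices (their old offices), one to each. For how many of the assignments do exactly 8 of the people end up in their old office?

45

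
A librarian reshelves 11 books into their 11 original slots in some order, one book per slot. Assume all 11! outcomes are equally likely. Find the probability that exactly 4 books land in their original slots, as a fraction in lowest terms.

103/6720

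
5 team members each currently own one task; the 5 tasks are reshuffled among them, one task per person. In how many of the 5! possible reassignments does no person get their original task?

44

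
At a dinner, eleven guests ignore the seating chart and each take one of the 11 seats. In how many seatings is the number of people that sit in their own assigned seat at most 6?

Sum C(11,i)·!(11-i) for i = 0..6:
  i=0: C(11,0)·!11 = 1·14684570 = 14684570
  i=1: C(11,1)·!10 = 11·1334961 = 14684571
  i=2: C(11,2)·!9 = 55·133496 = 7342280
  i=3: C(11,3)·!8 = 165·14833 = 2447445
  i=4: C(11,4)·!7 = 330·1854 = 611820
  i=5: C(11,5)·!6 = 462·265 = 122430
  i=6: C(11,6)·!5 = 462·44 = 20328
Total = 39913444.

39913444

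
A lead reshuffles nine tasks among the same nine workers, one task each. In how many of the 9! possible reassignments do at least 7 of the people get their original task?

# with exactly i fixed is C(9,i)·!(9-i); sum over i=7..9:
  i=7: C(9,7)·!2 = 36·1 = 36
  i=8: C(9,8)·!1 = 9·0 = 0
  i=9: C(9,9)·!0 = 1·1 = 1
Total = 37.

37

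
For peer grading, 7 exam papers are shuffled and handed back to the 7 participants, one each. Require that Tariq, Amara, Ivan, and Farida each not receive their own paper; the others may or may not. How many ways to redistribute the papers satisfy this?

Let A_j be the event that the j-th constrained one is fixed. By inclusion-exclusion over the 4 events:
Σ_{j=0}^{4} (-1)^j C(4,j)(7-j)!
= C(4,0)·7! - C(4,1)·6! + C(4,2)·5! - C(4,3)·4! + C(4,4)·3!
= 5040 - 2880 + 720 - 96 + 6
= 2790

2790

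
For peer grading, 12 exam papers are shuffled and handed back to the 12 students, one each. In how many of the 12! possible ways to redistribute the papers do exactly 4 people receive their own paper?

7342335

Choose which 4 of the 12 are fixed: C(12,4) = 495.
The other 8 form a derangement: !8 = 14833.
Total: 495 × 14833 = 7342335.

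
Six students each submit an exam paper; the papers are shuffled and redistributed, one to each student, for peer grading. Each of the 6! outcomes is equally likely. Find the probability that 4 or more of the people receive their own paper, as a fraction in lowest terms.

Favorable outcomes: Σ_{i≥4} C(6,i)·!(6-i) = 15·1 + 6·0 + 1·1 = 16.
Total outcomes: 6! = 720.
Probability = 16/720 = 1/45.

1/45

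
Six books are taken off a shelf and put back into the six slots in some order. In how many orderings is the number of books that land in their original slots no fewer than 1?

455

# with exactly i fixed is C(6,i)·!(6-i); sum over i=1..6:
  i=1: C(6,1)·!5 = 6·44 = 264
  i=2: C(6,2)·!4 = 15·9 = 135
  i=3: C(6,3)·!3 = 20·2 = 40
  i=4: C(6,4)·!2 = 15·1 = 15
  i=5: C(6,5)·!1 = 6·0 = 0
  i=6: C(6,6)·!0 = 1·1 = 1
Total = 455.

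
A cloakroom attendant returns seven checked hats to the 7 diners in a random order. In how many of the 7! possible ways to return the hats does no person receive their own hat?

1854

!7 = 7! · Σ_{k=0}^{7} (-1)^k/k!
= 7! - 7!/1! + 7!/2! - 7!/3! + 7!/4! - 7!/5! + 7!/6! - 7!/7!
= 5040 - 5040 + 2520 - 840 + 210 - 42 + 7 - 1
= 1854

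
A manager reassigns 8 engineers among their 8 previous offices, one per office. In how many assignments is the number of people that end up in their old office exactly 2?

Pick the 2 fixed positions: C(8,2) = 28 ways.
The remaining 6 must be deranged: !6 = 265.
Total: 28 × 265 = 7420.

7420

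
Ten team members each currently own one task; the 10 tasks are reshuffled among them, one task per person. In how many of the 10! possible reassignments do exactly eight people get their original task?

45

Choose which 8 of the 10 are fixed: C(10,8) = 45.
The remaining 2 must be deranged: !2 = 1.
Total: 45 × 1 = 45.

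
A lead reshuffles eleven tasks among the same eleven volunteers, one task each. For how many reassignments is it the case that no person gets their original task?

14684570

By inclusion-exclusion, !11 = Σ (-1)^k · 11!/k! for k=0..11
= 11! - 11!/1! + 11!/2! - 11!/3! + 11!/4! - 11!/5! + 11!/6! - 11!/7! + 11!/8! - 11!/9! + 11!/10! - 11!/11!
= 39916800 - 39916800 + 19958400 - 6652800 + 1663200 - 332640 + 55440 - 7920 + 990 - 110 + 11 - 1
= 14684570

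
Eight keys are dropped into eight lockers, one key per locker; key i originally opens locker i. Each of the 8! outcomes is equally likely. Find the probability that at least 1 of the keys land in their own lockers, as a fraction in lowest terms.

Favorable outcomes: Σ_{i≥1} C(8,i)·!(8-i) = 8·1854 + 28·265 + 56·44 + 70·9 + 56·2 + 28·1 + 8·0 + 1·1 = 25487.
Total outcomes: 8! = 40320.
Probability = 25487/40320 = 3641/5760.

3641/5760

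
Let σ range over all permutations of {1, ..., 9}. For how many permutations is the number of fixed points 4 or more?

# with exactly i fixed is C(9,i)·!(9-i); sum over i=4..9:
  i=4: C(9,4)·!5 = 126·44 = 5544
  i=5: C(9,5)·!4 = 126·9 = 1134
  i=6: C(9,6)·!3 = 84·2 = 168
  i=7: C(9,7)·!2 = 36·1 = 36
  i=8: C(9,8)·!1 = 9·0 = 0
  i=9: C(9,9)·!0 = 1·1 = 1
Total = 6883.

6883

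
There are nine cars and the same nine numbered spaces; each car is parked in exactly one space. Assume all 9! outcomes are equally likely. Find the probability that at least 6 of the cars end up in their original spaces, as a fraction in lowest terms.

Favorable outcomes: Σ_{i≥6} C(9,i)·!(9-i) = 84·2 + 36·1 + 9·0 + 1·1 = 205.
Total outcomes: 9! = 362880.
Probability = 205/362880 = 41/72576.

41/72576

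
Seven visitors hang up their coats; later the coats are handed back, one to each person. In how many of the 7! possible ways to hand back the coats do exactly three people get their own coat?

315

Pick the 3 fixed positions: C(7,3) = 35 ways.
The other 4 form a derangement: !4 = 9.
Total: 35 × 9 = 315.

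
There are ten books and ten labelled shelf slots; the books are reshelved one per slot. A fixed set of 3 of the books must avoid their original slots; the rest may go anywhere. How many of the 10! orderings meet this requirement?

Let A_j be the event that the j-th constrained one is fixed. By inclusion-exclusion over the 3 events:
Σ_{j=0}^{3} (-1)^j C(3,j)(10-j)!
= C(3,0)·10! - C(3,1)·9! + C(3,2)·8! - C(3,3)·7!
= 3628800 - 1088640 + 120960 - 5040
= 2656080

2656080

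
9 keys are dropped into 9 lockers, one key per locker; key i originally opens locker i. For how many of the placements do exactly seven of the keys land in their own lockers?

36

Pick the 7 fixed positions: C(9,7) = 36 ways.
The remaining 2 must be deranged: !2 = 1.
Total: 36 × 1 = 36.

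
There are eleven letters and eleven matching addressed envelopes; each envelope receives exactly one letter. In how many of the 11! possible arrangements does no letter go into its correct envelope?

!11 = 11! · Σ_{k=0}^{11} (-1)^k/k!
= 11! - 11!/1! + 11!/2! - 11!/3! + 11!/4! - 11!/5! + 11!/6! - 11!/7! + 11!/8! - 11!/9! + 11!/10! - 11!/11!
= 39916800 - 39916800 + 19958400 - 6652800 + 1663200 - 332640 + 55440 - 7920 + 990 - 110 + 11 - 1
= 14684570

14684570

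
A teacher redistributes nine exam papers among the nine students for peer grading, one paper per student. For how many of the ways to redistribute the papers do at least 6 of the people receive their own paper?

205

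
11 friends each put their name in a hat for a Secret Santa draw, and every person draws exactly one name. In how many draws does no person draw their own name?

!11 is the nearest integer to 11!/e.
11! = 39916800, and 39916800/e ≈ 14684570.08, so !11 = 14684570.

14684570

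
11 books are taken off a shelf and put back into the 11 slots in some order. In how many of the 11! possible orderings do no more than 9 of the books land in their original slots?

39916799

# with exactly i fixed is C(11,i)·!(11-i); sum over i=0..9:
  i=0: C(11,0)·!11 = 1·14684570 = 14684570
  i=1: C(11,1)·!10 = 11·1334961 = 14684571
  i=2: C(11,2)·!9 = 55·133496 = 7342280
  i=3: C(11,3)·!8 = 165·14833 = 2447445
  i=4: C(11,4)·!7 = 330·1854 = 611820
  i=5: C(11,5)·!6 = 462·265 = 122430
  i=6: C(11,6)·!5 = 462·44 = 20328
  i=7: C(11,7)·!4 = 330·9 = 2970
  i=8: C(11,8)·!3 = 165·2 = 330
  i=9: C(11,9)·!2 = 55·1 = 55
Total = 39916799.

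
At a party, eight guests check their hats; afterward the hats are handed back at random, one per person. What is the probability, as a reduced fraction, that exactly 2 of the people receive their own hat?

Favorable outcomes: C(8,2)·!6 = 28·265 = 7420.
Total outcomes: 8! = 40320.
Probability = 7420/40320 = 53/288.

53/288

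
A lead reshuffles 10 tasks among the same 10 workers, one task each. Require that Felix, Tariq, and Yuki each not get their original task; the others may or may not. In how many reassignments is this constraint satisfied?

Let A_j be the event that the j-th constrained one is fixed. By inclusion-exclusion over the 3 events:
Σ_{j=0}^{3} (-1)^j C(3,j)(10-j)!
= C(3,0)·10! - C(3,1)·9! + C(3,2)·8! - C(3,3)·7!
= 3628800 - 1088640 + 120960 - 5040
= 2656080

2656080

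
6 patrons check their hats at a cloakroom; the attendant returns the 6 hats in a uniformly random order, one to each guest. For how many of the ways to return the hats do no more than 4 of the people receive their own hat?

719

Sum C(6,i)·!(6-i) for i = 0..4:
  i=0: C(6,0)·!6 = 1·265 = 265
  i=1: C(6,1)·!5 = 6·44 = 264
  i=2: C(6,2)·!4 = 15·9 = 135
  i=3: C(6,3)·!3 = 20·2 = 40
  i=4: C(6,4)·!2 = 15·1 = 15
Total = 719.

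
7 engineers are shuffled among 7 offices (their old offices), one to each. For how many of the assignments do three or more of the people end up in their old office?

407

# with exactly i fixed is C(7,i)·!(7-i); sum over i=3..7:
  i=3: C(7,3)·!4 = 35·9 = 315
  i=4: C(7,4)·!3 = 35·2 = 70
  i=5: C(7,5)·!2 = 21·1 = 21
  i=6: C(7,6)·!1 = 7·0 = 0
  i=7: C(7,7)·!0 = 1·1 = 1
Total = 407.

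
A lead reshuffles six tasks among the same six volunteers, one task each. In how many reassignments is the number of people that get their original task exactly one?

Pick the single fixed position: C(6,1) = 6 ways.
The other 5 form a derangement: !5 = 44.
Total: 6 × 44 = 264.

264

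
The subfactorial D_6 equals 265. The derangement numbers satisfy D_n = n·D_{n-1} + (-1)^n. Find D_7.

D_7 = 7·265 - 1 = 1854.

1854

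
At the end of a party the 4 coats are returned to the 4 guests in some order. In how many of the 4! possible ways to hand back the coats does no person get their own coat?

The subfactorial !4 = [4!/e] (nearest integer).
4! = 24, and 24/e ≈ 8.83, so !4 = 9.

9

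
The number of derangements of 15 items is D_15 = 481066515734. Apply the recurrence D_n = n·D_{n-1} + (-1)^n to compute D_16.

7697064251745

D_16 = 16·481066515734 + 1 = 7697064251745.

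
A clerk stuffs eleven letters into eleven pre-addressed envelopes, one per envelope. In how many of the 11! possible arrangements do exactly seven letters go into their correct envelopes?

2970

Pick the 7 fixed positions: C(11,7) = 330 ways.
The remaining 4 must be deranged: !4 = 9.
Total: 330 × 9 = 2970.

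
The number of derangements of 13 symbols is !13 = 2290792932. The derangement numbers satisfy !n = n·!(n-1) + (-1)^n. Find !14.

32071101049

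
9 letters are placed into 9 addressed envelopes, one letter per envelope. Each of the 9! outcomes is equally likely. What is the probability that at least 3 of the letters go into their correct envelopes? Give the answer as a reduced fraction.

Favorable outcomes: Σ_{i≥3} C(9,i)·!(9-i) = 84·265 + 126·44 + 126·9 + 84·2 + 36·1 + 9·0 + 1·1 = 29143.
Total outcomes: 9! = 362880.
Probability = 29143/362880 = 29143/362880.

29143/362880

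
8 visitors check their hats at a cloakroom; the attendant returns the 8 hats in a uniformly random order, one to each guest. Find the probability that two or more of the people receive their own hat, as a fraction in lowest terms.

Favorable outcomes: Σ_{i≥2} C(8,i)·!(8-i) = 28·265 + 56·44 + 70·9 + 56·2 + 28·1 + 8·0 + 1·1 = 10655.
Total outcomes: 8! = 40320.
Probability = 10655/40320 = 2131/8064.

2131/8064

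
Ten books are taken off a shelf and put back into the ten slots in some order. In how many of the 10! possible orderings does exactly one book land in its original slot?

Choose which one of the 10 is fixed: C(10,1) = 10.
The other 9 form a derangement: !9 = 133496.
Total: 10 × 133496 = 1334960.

1334960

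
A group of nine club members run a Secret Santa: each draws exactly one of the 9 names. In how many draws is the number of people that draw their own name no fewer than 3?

29143

Sum C(9,i)·!(9-i) for i = 3..9:
  i=3: C(9,3)·!6 = 84·265 = 22260
  i=4: C(9,4)·!5 = 126·44 = 5544
  i=5: C(9,5)·!4 = 126·9 = 1134
  i=6: C(9,6)·!3 = 84·2 = 168
  i=7: C(9,7)·!2 = 36·1 = 36
  i=8: C(9,8)·!1 = 9·0 = 0
  i=9: C(9,9)·!0 = 1·1 = 1
Total = 29143.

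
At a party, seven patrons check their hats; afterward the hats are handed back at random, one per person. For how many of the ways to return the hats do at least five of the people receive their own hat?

22

# with exactly i fixed is C(7,i)·!(7-i); sum over i=5..7:
  i=5: C(7,5)·!2 = 21·1 = 21
  i=6: C(7,6)·!1 = 7·0 = 0
  i=7: C(7,7)·!0 = 1·1 = 1
Total = 22.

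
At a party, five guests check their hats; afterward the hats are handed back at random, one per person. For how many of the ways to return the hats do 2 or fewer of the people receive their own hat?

Sum C(5,i)·!(5-i) for i = 0..2:
  i=0: C(5,0)·!5 = 1·44 = 44
  i=1: C(5,1)·!4 = 5·9 = 45
  i=2: C(5,2)·!3 = 10·2 = 20
Total = 109.

109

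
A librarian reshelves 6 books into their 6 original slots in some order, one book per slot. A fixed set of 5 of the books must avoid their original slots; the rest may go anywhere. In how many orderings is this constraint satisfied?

309

Let A_j be the event that the j-th constrained one is fixed. By inclusion-exclusion over the 5 events:
Σ_{j=0}^{5} (-1)^j C(5,j)(6-j)!
= C(5,0)·6! - C(5,1)·5! + C(5,2)·4! - C(5,3)·3! + C(5,4)·2! - C(5,5)·1!
= 720 - 600 + 240 - 60 + 10 - 1
= 309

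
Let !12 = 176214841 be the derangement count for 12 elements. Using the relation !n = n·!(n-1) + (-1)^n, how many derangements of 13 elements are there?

2290792932

!13 = 13·176214841 - 1 = 2290792932.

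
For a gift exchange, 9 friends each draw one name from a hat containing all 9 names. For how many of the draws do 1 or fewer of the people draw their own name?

# with exactly i fixed is C(9,i)·!(9-i); sum over i=0..1:
  i=0: C(9,0)·!9 = 1·133496 = 133496
  i=1: C(9,1)·!8 = 9·14833 = 133497
Total = 266993.

266993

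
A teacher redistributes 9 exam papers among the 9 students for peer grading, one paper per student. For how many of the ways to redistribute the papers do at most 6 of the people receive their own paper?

362843

Sum C(9,i)·!(9-i) for i = 0..6:
  i=0: C(9,0)·!9 = 1·133496 = 133496
  i=1: C(9,1)·!8 = 9·14833 = 133497
  i=2: C(9,2)·!7 = 36·1854 = 66744
  i=3: C(9,3)·!6 = 84·265 = 22260
  i=4: C(9,4)·!5 = 126·44 = 5544
  i=5: C(9,5)·!4 = 126·9 = 1134
  i=6: C(9,6)·!3 = 84·2 = 168
Total = 362843.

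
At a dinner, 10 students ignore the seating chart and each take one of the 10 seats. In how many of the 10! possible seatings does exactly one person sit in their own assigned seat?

Pick the single fixed position: C(10,1) = 10 ways.
The other 9 form a derangement: !9 = 133496.
Total: 10 × 133496 = 1334960.

1334960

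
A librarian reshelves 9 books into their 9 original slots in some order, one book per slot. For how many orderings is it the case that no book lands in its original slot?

133496

By inclusion-exclusion, !9 = Σ (-1)^k · 9!/k! for k=0..9
= 9! - 9!/1! + 9!/2! - 9!/3! + 9!/4! - 9!/5! + 9!/6! - 9!/7! + 9!/8! - 9!/9!
= 362880 - 362880 + 181440 - 60480 + 15120 - 3024 + 504 - 72 + 9 - 1
= 133496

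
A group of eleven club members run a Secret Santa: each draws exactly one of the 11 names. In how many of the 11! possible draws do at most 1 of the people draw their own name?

29369141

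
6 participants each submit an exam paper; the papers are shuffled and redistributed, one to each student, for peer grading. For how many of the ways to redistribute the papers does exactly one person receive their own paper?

264

Choose which one of the 6 is fixed: C(6,1) = 6.
The remaining 5 must be deranged: !5 = 44.
Total: 6 × 44 = 264.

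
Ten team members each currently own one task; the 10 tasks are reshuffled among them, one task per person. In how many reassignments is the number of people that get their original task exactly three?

222480

Choose which 3 of the 10 are fixed: C(10,3) = 120.
The remaining 7 must be deranged: !7 = 1854.
Total: 120 × 1854 = 222480.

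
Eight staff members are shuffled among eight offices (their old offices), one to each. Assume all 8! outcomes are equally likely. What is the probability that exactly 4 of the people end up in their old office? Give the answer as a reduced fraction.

1/64

Favorable outcomes: C(8,4)·!4 = 70·9 = 630.
Total outcomes: 8! = 40320.
Probability = 630/40320 = 1/64.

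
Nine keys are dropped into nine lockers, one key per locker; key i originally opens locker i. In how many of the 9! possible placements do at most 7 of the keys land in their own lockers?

362879

# with exactly i fixed is C(9,i)·!(9-i); sum over i=0..7:
  i=0: C(9,0)·!9 = 1·133496 = 133496
  i=1: C(9,1)·!8 = 9·14833 = 133497
  i=2: C(9,2)·!7 = 36·1854 = 66744
  i=3: C(9,3)·!6 = 84·265 = 22260
  i=4: C(9,4)·!5 = 126·44 = 5544
  i=5: C(9,5)·!4 = 126·9 = 1134
  i=6: C(9,6)·!3 = 84·2 = 168
  i=7: C(9,7)·!2 = 36·1 = 36
Total = 362879.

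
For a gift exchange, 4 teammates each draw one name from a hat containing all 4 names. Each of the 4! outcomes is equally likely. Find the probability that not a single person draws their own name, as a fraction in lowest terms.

3/8

Favorable outcomes: !4 = 9.
Total outcomes: 4! = 24.
Probability = 9/24 = 3/8.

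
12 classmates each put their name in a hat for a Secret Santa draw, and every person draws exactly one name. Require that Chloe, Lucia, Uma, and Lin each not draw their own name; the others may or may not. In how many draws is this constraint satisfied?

339696000

Inclusion-exclusion on the 4 forbidden self-matches:
Σ_{j=0}^{4} (-1)^j C(4,j)(12-j)!
= C(4,0)·12! - C(4,1)·11! + C(4,2)·10! - C(4,3)·9! + C(4,4)·8!
= 479001600 - 159667200 + 21772800 - 1451520 + 40320
= 339696000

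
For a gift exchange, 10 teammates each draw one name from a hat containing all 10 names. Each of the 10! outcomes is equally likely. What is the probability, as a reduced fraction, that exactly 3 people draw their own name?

103/1680

Favorable outcomes: C(10,3)·!7 = 120·1854 = 222480.
Total outcomes: 10! = 3628800.
Probability = 222480/3628800 = 103/1680.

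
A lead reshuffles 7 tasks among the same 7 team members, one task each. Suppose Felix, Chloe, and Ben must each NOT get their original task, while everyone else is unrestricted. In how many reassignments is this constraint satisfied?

Inclusion-exclusion on the 3 forbidden self-matches:
Σ_{j=0}^{3} (-1)^j C(3,j)(7-j)!
= C(3,0)·7! - C(3,1)·6! + C(3,2)·5! - C(3,3)·4!
= 5040 - 2160 + 360 - 24
= 3216

3216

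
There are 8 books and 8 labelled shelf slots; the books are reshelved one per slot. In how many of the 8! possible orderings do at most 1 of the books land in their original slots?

# with exactly i fixed is C(8,i)·!(8-i); sum over i=0..1:
  i=0: C(8,0)·!8 = 1·14833 = 14833
  i=1: C(8,1)·!7 = 8·1854 = 14832
Total = 29665.

29665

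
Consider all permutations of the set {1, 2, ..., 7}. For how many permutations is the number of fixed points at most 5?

5039

Sum C(7,i)·!(7-i) for i = 0..5:
  i=0: C(7,0)·!7 = 1·1854 = 1854
  i=1: C(7,1)·!6 = 7·265 = 1855
  i=2: C(7,2)·!5 = 21·44 = 924
  i=3: C(7,3)·!4 = 35·9 = 315
  i=4: C(7,4)·!3 = 35·2 = 70
  i=5: C(7,5)·!2 = 21·1 = 21
Total = 5039.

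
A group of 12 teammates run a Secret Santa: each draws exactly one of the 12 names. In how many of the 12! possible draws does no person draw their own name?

176214841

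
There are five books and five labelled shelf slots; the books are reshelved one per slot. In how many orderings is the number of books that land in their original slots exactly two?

20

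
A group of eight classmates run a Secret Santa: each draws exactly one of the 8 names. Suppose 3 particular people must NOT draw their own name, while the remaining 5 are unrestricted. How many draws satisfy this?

27240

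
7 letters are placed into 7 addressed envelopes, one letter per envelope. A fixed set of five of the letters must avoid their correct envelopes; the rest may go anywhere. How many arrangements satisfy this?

2428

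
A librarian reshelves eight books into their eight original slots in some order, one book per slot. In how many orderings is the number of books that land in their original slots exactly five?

Choose which 5 of the 8 are fixed: C(8,5) = 56.
The remaining 3 must be deranged: !3 = 2.
Total: 56 × 2 = 112.

112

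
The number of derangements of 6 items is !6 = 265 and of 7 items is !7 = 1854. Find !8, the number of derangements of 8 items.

14833

!8 = (8-1)·(!7 + !6) = 7·(1854 + 265) = 7·2119 = 14833.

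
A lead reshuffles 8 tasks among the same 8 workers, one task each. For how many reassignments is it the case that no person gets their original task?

14833

The number of derangements of 8 is !8 = Σ_{k=0}^{8} (-1)^k·8!/k!
= 8! - 8!/1! + 8!/2! - 8!/3! + 8!/4! - 8!/5! + 8!/6! - 8!/7! + 8!/8!
= 40320 - 40320 + 20160 - 6720 + 1680 - 336 + 56 - 8 + 1
= 14833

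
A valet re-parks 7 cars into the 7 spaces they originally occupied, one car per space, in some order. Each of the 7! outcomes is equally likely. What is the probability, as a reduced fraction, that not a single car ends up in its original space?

103/280

Favorable outcomes: !7 = 1854.
Total outcomes: 7! = 5040.
Probability = 1854/5040 = 103/280.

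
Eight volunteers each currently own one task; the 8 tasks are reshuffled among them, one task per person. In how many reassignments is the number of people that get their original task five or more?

# with exactly i fixed is C(8,i)·!(8-i); sum over i=5..8:
  i=5: C(8,5)·!3 = 56·2 = 112
  i=6: C(8,6)·!2 = 28·1 = 28
  i=7: C(8,7)·!1 = 8·0 = 0
  i=8: C(8,8)·!0 = 1·1 = 1
Total = 141.

141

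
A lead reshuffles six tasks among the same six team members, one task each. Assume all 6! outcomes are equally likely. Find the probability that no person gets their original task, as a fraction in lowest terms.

53/144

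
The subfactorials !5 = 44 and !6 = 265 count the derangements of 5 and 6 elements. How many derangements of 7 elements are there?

!7 = (7-1)·(!6 + !5) = 6·(265 + 44) = 6·309 = 1854.

1854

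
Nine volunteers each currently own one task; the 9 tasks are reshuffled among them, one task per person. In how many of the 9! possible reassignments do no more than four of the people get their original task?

# with exactly i fixed is C(9,i)·!(9-i); sum over i=0..4:
  i=0: C(9,0)·!9 = 1·133496 = 133496
  i=1: C(9,1)·!8 = 9·14833 = 133497
  i=2: C(9,2)·!7 = 36·1854 = 66744
  i=3: C(9,3)·!6 = 84·265 = 22260
  i=4: C(9,4)·!5 = 126·44 = 5544
Total = 361541.

361541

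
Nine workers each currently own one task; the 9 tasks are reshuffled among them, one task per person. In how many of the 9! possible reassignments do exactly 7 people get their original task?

36

Choose which 7 of the 9 are fixed: C(9,7) = 36.
The remaining 2 must be deranged: !2 = 1.
Total: 36 × 1 = 36.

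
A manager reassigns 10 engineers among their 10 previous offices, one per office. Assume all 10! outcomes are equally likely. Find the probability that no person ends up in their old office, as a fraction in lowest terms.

16481/44800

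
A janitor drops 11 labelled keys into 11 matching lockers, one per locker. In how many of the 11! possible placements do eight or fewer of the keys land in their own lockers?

39916744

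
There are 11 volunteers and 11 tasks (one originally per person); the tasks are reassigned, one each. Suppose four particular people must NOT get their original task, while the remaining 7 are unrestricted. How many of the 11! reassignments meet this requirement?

Inclusion-exclusion on the 4 forbidden self-matches:
Σ_{j=0}^{4} (-1)^j C(4,j)(11-j)!
= C(4,0)·11! - C(4,1)·10! + C(4,2)·9! - C(4,3)·8! + C(4,4)·7!
= 39916800 - 14515200 + 2177280 - 161280 + 5040
= 27422640

27422640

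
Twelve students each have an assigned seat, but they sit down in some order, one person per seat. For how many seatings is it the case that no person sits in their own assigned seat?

Use !n = n·!(n-1) + (-1)^n.
!12 = 12·14684570 + 1 = 176214841

176214841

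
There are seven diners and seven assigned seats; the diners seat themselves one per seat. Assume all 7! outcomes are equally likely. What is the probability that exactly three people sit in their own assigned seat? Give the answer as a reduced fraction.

1/16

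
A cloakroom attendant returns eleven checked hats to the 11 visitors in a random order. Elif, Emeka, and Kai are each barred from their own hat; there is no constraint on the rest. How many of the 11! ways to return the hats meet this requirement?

30078720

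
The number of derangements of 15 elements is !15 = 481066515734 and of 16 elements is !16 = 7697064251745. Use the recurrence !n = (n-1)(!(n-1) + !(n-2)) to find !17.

130850092279664

!17 = (17-1)·(!16 + !15) = 16·(7697064251745 + 481066515734) = 16·8178130767479 = 130850092279664.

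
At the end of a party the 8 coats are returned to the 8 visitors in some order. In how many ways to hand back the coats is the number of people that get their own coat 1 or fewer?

29665

Sum C(8,i)·!(8-i) for i = 0..1:
  i=0: C(8,0)·!8 = 1·14833 = 14833
  i=1: C(8,1)·!7 = 8·1854 = 14832
Total = 29665.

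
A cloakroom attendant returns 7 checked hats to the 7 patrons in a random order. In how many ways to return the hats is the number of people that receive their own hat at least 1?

3186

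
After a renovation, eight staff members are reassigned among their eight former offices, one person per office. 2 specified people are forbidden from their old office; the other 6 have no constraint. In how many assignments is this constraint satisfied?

30960

Inclusion-exclusion on the 2 forbidden self-matches:
Σ_{j=0}^{2} (-1)^j C(2,j)(8-j)!
= C(2,0)·8! - C(2,1)·7! + C(2,2)·6!
= 40320 - 10080 + 720
= 30960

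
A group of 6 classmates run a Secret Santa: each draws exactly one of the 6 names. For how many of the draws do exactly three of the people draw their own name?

Pick the 3 fixed positions: C(6,3) = 20 ways.
The other 3 form a derangement: !3 = 2.
Total: 20 × 2 = 40.

40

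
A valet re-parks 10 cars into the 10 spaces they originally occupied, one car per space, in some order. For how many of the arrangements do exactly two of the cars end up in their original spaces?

667485

Choose which 2 of the 10 are fixed: C(10,2) = 45.
The remaining 8 must be deranged: !8 = 14833.
Total: 45 × 14833 = 667485.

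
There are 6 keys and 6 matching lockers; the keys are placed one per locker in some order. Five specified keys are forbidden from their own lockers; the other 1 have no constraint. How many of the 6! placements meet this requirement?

309

Inclusion-exclusion on the 5 forbidden self-matches:
Σ_{j=0}^{5} (-1)^j C(5,j)(6-j)!
= C(5,0)·6! - C(5,1)·5! + C(5,2)·4! - C(5,3)·3! + C(5,4)·2! - C(5,5)·1!
= 720 - 600 + 240 - 60 + 10 - 1
= 309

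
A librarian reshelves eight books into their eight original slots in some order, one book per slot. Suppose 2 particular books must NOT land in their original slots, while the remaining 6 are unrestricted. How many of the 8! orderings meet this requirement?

30960

Inclusion-exclusion on the 2 forbidden self-matches:
Σ_{j=0}^{2} (-1)^j C(2,j)(8-j)!
= C(2,0)·8! - C(2,1)·7! + C(2,2)·6!
= 40320 - 10080 + 720
= 30960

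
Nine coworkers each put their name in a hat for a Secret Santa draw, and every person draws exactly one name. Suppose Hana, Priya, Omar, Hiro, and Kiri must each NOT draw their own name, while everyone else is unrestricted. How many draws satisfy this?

Let A_j be the event that the j-th constrained one is fixed. By inclusion-exclusion over the 5 events:
Σ_{j=0}^{5} (-1)^j C(5,j)(9-j)!
= C(5,0)·9! - C(5,1)·8! + C(5,2)·7! - C(5,3)·6! + C(5,4)·5! - C(5,5)·4!
= 362880 - 201600 + 50400 - 7200 + 600 - 24
= 205056

205056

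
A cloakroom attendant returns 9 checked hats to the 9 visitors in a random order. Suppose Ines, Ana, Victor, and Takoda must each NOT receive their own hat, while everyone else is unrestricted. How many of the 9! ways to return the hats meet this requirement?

229080

Let A_j be the event that the j-th constrained one is fixed. By inclusion-exclusion over the 4 events:
Σ_{j=0}^{4} (-1)^j C(4,j)(9-j)!
= C(4,0)·9! - C(4,1)·8! + C(4,2)·7! - C(4,3)·6! + C(4,4)·5!
= 362880 - 161280 + 30240 - 2880 + 120
= 229080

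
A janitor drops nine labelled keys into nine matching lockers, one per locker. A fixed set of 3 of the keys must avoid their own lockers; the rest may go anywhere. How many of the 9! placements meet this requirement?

Let A_j be the event that the j-th constrained one is fixed. By inclusion-exclusion over the 3 events:
Σ_{j=0}^{3} (-1)^j C(3,j)(9-j)!
= C(3,0)·9! - C(3,1)·8! + C(3,2)·7! - C(3,3)·6!
= 362880 - 120960 + 15120 - 720
= 256320

256320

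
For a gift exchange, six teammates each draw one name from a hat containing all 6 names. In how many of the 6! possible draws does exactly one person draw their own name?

Choose which one of the 6 is fixed: C(6,1) = 6.
The remaining 5 must be deranged: !5 = 44.
Total: 6 × 44 = 264.

264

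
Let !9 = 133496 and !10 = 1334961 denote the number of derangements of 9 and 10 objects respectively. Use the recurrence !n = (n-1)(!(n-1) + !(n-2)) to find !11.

!11 = (11-1)·(!10 + !9) = 10·(1334961 + 133496) = 10·1468457 = 14684570.

14684570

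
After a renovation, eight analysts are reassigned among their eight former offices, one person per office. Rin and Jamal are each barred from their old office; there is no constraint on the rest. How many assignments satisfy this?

Inclusion-exclusion on the 2 forbidden self-matches:
Σ_{j=0}^{2} (-1)^j C(2,j)(8-j)!
= C(2,0)·8! - C(2,1)·7! + C(2,2)·6!
= 40320 - 10080 + 720
= 30960

30960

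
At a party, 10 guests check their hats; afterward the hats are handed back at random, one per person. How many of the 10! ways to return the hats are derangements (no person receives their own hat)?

1334961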